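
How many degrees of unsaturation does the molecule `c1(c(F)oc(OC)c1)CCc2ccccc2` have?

7

Molecular formula from the SMILES: C13H13FO2.
DoU = (2C + 2 + N − H − X)/2 = (2·13 + 2 + 0 − 13 − 1)/2 = 14/2 = 7.
(Structurally: 2 ring(s) + 5 π bond(s) = 7.)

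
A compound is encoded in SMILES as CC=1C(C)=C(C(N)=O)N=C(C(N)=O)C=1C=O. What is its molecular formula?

Heavy atoms from the SMILES: 10 C, 3 N, 3 O.
Implicit hydrogens by atom environment:
  5 × C (aromatic): no H
  3 × O: no H
  2 × C: 3 H each → 6
  2 × C: no H
  2 × N: 2 H each → 4
  1 × C: 1 H
  1 × N (aromatic): no H
  Total hydrogens = 11.
Molecular formula: C10H11N3O3

C10H11N3O3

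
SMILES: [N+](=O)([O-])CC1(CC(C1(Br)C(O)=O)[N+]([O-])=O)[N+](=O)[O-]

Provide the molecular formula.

C6H6BrN3O8

Heavy atoms from the SMILES: 1 Br, 6 C, 3 N, 8 O.
Implicit hydrogens by atom environment:
  4 × O: no H
  3 × C: no H
  3 × N (charge +1): no H
  3 × O (charge -1): no H
  2 × C: 2 H each → 4
  1 × Br: no H
  1 × C: 1 H
  1 × O: 1 H
  Total hydrogens = 6.
Molecular formula: C6H6BrN3O8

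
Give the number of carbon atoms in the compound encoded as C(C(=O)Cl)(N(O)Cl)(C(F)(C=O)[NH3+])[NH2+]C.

The symbol for carbon appears 5 times in the SMILES. (Cl is a single chlorine, not C + l.)

5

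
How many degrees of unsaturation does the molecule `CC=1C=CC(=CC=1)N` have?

4

Molecular formula from the SMILES: C7H9N.
DoU = (2C + 2 + N − H − X)/2 = (2·7 + 2 + 1 − 9 − 0)/2 = 8/2 = 4.
(Structurally: 1 ring(s) + 3 π bond(s) = 4.)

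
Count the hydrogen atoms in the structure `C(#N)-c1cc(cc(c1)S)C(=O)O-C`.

Hydrogens are implicit in SMILES; fill each atom to its normal valence:
  3 × C (aromatic): 1 H each → 3
  3 × C (aromatic): no H
  2 × C: no H
  2 × O: no H
  1 × C: 3 H
  1 × N: no H
  1 × S: 1 H
  Total hydrogens = 7.

7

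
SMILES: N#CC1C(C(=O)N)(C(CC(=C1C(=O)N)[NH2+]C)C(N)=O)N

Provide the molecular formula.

C11H17N6O3+

Heavy atoms from the SMILES: 11 C, 6 N, 3 O.
Implicit hydrogens by atom environment:
  7 × C: no H
  4 × N: 2 H each → 8
  3 × O: no H
  2 × C: 1 H each → 2
  1 × C: 3 H
  1 × C: 2 H
  1 × N (charge +1): 2 H
  1 × N: no H
  Total hydrogens = 17.
Net charge +1.
Molecular formula: C11H17N6O3+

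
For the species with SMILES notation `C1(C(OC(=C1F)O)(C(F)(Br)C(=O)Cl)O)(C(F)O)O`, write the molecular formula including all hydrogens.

C7H5BrClF3O6

Heavy atoms from the SMILES: 1 Br, 7 C, 1 Cl, 3 F, 6 O.
Implicit hydrogens by atom environment:
  6 × C: no H
  4 × O: 1 H each → 4
  3 × F: no H
  2 × O: no H
  1 × Br: no H
  1 × C: 1 H
  1 × Cl: no H
  Total hydrogens = 5.
Molecular formula: C7H5BrClF3O6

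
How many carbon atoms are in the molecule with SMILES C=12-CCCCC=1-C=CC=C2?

10

The symbol for carbon appears 10 times in the SMILES.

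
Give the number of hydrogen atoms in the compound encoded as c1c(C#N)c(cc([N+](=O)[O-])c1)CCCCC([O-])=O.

11

Hydrogens are implicit in SMILES; fill each atom to its normal valence:
  4 × C: 2 H each → 8
  3 × C (aromatic): 1 H each → 3
  3 × C (aromatic): no H
  2 × C: no H
  2 × O: no H
  2 × O (charge -1): no H
  1 × N: no H
  1 × N (charge +1): no H
  Total hydrogens = 11.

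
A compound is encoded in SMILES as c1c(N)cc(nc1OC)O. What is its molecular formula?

C6H8N2O2

Heavy atoms from the SMILES: 6 C, 2 N, 2 O.
Implicit hydrogens by atom environment:
  3 × C (aromatic): no H
  2 × C (aromatic): 1 H each → 2
  1 × C: 3 H
  1 × N: 2 H
  1 × N (aromatic): no H
  1 × O: 1 H
  1 × O: no H
  Total hydrogens = 8.
Molecular formula: C6H8N2O2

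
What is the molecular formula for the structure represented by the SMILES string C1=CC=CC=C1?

Heavy atoms from the SMILES: 6 C.
Implicit hydrogens by atom environment:
  6 × C (aromatic): 1 H each → 6
  Total hydrogens = 6.
Molecular formula: C6H6

C6H6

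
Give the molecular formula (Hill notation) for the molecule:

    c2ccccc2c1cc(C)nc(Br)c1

C12H10BrN

Heavy atoms from the SMILES: 1 Br, 12 C, 1 N.
Implicit hydrogens by atom environment:
  7 × C (aromatic): 1 H each → 7
  4 × C (aromatic): no H
  1 × Br: no H
  1 × C: 3 H
  1 × N (aromatic): no H
  Total hydrogens = 10.
Molecular formula: C12H10BrN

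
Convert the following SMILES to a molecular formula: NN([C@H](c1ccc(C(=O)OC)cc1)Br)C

Heavy atoms from the SMILES: 1 Br, 10 C, 2 N, 2 O.
Implicit hydrogens by atom environment:
  4 × C (aromatic): 1 H each → 4
  2 × C: 3 H each → 6
  2 × C (aromatic): no H
  2 × O: no H
  1 × Br: no H
  1 × C: 1 H
  1 × C: no H
  1 × N: 2 H
  1 × N: no H
  Total hydrogens = 13.
Molecular formula: C10H13BrN2O2

C10H13BrN2O2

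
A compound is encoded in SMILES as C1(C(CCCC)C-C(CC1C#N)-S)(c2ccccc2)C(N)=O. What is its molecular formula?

C18H24N2OS

Heavy atoms from the SMILES: 18 C, 2 N, 1 O, 1 S.
Implicit hydrogens by atom environment:
  5 × C: 2 H each → 10
  5 × C (aromatic): 1 H each → 5
  3 × C: 1 H each → 3
  3 × C: no H
  1 × C: 3 H
  1 × C (aromatic): no H
  1 × N: 2 H
  1 × N: no H
  1 × O: no H
  1 × S: 1 H
  Total hydrogens = 24.
Molecular formula: C18H24N2OS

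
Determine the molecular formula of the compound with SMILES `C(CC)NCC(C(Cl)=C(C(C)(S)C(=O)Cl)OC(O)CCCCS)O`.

Heavy atoms from the SMILES: 15 C, 2 Cl, 1 N, 4 O, 2 S.
Implicit hydrogens by atom environment:
  7 × C: 2 H each → 14
  4 × C: no H
  2 × C: 3 H each → 6
  2 × C: 1 H each → 2
  2 × Cl: no H
  2 × O: 1 H each → 2
  2 × O: no H
  2 × S: 1 H each → 2
  1 × N: 1 H
  Total hydrogens = 27.
Molecular formula: C15H27Cl2NO4S2

C15H27Cl2NO4S2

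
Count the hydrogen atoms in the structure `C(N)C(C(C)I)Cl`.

9

Hydrogens are implicit in SMILES; fill each atom to its normal valence:
  2 × C: 1 H each → 2
  1 × C: 3 H
  1 × C: 2 H
  1 × Cl: no H
  1 × I: no H
  1 × N: 2 H
  Total hydrogens = 9.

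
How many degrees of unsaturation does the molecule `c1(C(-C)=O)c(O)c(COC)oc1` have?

Molecular formula from the SMILES: C8H10O4.
DoU = (2C + 2 + N − H − X)/2 = (2·8 + 2 + 0 − 10 − 0)/2 = 8/2 = 4.
(Structurally: 1 ring(s) + 3 π bond(s) = 4.)

4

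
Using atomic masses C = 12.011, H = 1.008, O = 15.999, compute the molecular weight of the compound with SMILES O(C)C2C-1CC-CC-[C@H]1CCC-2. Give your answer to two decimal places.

Molecular formula: C11H20O.
M = 11×12.011 + 20×1.008 + 1×15.999 = 168.28 g/mol.

168.28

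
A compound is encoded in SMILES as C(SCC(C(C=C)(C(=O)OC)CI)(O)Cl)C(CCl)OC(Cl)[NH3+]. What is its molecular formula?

C12H20Cl3INO4S+

Heavy atoms from the SMILES: 12 C, 3 Cl, 1 I, 1 N, 4 O, 1 S.
Implicit hydrogens by atom environment:
  5 × C: 2 H each → 10
  3 × C: 1 H each → 3
  3 × C: no H
  3 × Cl: no H
  3 × O: no H
  1 × C: 3 H
  1 × I: no H
  1 × N (charge +1): 3 H
  1 × O: 1 H
  1 × S: no H
  Total hydrogens = 20.
Net charge +1.
Molecular formula: C12H20Cl3INO4S+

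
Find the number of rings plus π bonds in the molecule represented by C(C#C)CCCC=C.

Molecular formula from the SMILES: C8H12.
DoU = (2C + 2 + N − H − X)/2 = (2·8 + 2 + 0 − 12 − 0)/2 = 6/2 = 3.
(Structurally: 0 ring(s) + 3 π bond(s) = 3.)

3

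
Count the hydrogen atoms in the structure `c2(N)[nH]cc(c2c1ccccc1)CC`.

14

Hydrogens are implicit in SMILES; fill each atom to its normal valence:
  6 × C (aromatic): 1 H each → 6
  4 × C (aromatic): no H
  1 × C: 3 H
  1 × C: 2 H
  1 × N: 2 H
  1 × N (aromatic): 1 H
  Total hydrogens = 14.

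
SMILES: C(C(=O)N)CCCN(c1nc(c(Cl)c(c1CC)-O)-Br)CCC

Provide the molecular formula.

C15H23BrClN3O2

Heavy atoms from the SMILES: 1 Br, 15 C, 1 Cl, 3 N, 2 O.
Implicit hydrogens by atom environment:
  7 × C: 2 H each → 14
  5 × C (aromatic): no H
  2 × C: 3 H each → 6
  1 × Br: no H
  1 × C: no H
  1 × Cl: no H
  1 × N: 2 H
  1 × N (aromatic): no H
  1 × N: no H
  1 × O: 1 H
  1 × O: no H
  Total hydrogens = 23.
Molecular formula: C15H23BrClN3O2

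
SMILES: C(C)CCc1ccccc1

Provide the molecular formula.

C10H14

Heavy atoms from the SMILES: 10 C.
Implicit hydrogens by atom environment:
  5 × C (aromatic): 1 H each → 5
  3 × C: 2 H each → 6
  1 × C: 3 H
  1 × C (aromatic): no H
  Total hydrogens = 14.
Molecular formula: C10H14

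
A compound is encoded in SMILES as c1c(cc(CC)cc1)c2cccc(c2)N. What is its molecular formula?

Heavy atoms from the SMILES: 14 C, 1 N.
Implicit hydrogens by atom environment:
  8 × C (aromatic): 1 H each → 8
  4 × C (aromatic): no H
  1 × C: 3 H
  1 × C: 2 H
  1 × N: 2 H
  Total hydrogens = 15.
Molecular formula: C14H15N

C14H15N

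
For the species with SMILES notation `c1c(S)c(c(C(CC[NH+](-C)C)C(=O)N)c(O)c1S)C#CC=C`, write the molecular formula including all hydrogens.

C16H21N2O2S2+

Heavy atoms from the SMILES: 16 C, 2 N, 2 O, 2 S.
Implicit hydrogens by atom environment:
  5 × C (aromatic): no H
  3 × C: 2 H each → 6
  3 × C: no H
  2 × C: 3 H each → 6
  2 × C: 1 H each → 2
  2 × S: 1 H each → 2
  1 × C (aromatic): 1 H
  1 × N: 2 H
  1 × N (charge +1): 1 H
  1 × O: 1 H
  1 × O: no H
  Total hydrogens = 21.
Net charge +1.
Molecular formula: C16H21N2O2S2+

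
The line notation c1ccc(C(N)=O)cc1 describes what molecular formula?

Heavy atoms from the SMILES: 7 C, 1 N, 1 O.
Implicit hydrogens by atom environment:
  5 × C (aromatic): 1 H each → 5
  1 × C (aromatic): no H
  1 × C: no H
  1 × N: 2 H
  1 × O: no H
  Total hydrogens = 7.
Molecular formula: C7H7NO

C7H7NO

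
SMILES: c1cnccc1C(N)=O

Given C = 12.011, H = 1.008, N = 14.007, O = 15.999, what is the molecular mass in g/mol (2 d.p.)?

122.13

Molecular formula: C6H6N2O.
M = 6×12.011 + 6×1.008 + 2×14.007 + 1×15.999 = 122.13 g/mol.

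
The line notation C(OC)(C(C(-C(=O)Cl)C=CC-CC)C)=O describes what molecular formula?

C11H17ClO3

Heavy atoms from the SMILES: 11 C, 1 Cl, 3 O.
Implicit hydrogens by atom environment:
  4 × C: 1 H each → 4
  3 × C: 3 H each → 9
  3 × O: no H
  2 × C: 2 H each → 4
  2 × C: no H
  1 × Cl: no H
  Total hydrogens = 17.
Molecular formula: C11H17ClO3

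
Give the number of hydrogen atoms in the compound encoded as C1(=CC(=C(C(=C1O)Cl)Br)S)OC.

6

Hydrogens are implicit in SMILES; fill each atom to its normal valence:
  5 × C (aromatic): no H
  1 × Br: no H
  1 × C: 3 H
  1 × C (aromatic): 1 H
  1 × Cl: no H
  1 × O: 1 H
  1 × O: no H
  1 × S: 1 H
  Total hydrogens = 6.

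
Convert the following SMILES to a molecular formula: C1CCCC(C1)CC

C8H16

Heavy atoms from the SMILES: 8 C.
Implicit hydrogens by atom environment:
  6 × C: 2 H each → 12
  1 × C: 3 H
  1 × C: 1 H
  Total hydrogens = 16.
Molecular formula: C8H16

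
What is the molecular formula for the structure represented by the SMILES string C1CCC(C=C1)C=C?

C8H12

Heavy atoms from the SMILES: 8 C.
Implicit hydrogens by atom environment:
  4 × C: 2 H each → 8
  4 × C: 1 H each → 4
  Total hydrogens = 12.
Molecular formula: C8H12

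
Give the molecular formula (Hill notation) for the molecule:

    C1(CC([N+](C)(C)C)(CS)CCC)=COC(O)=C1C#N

C14H23N2O2S+

Heavy atoms from the SMILES: 14 C, 2 N, 2 O, 1 S.
Implicit hydrogens by atom environment:
  4 × C: 3 H each → 12
  4 × C: 2 H each → 8
  3 × C (aromatic): no H
  2 × C: no H
  1 × C (aromatic): 1 H
  1 × N: no H
  1 × N (charge +1): no H
  1 × O: 1 H
  1 × O (aromatic): no H
  1 × S: 1 H
  Total hydrogens = 23.
Net charge +1.
Molecular formula: C14H23N2O2S+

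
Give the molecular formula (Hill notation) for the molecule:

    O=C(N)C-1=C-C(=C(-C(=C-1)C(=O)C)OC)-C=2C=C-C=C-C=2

C16H15NO3

Heavy atoms from the SMILES: 16 C, 1 N, 3 O.
Implicit hydrogens by atom environment:
  7 × C (aromatic): 1 H each → 7
  5 × C (aromatic): no H
  3 × O: no H
  2 × C: 3 H each → 6
  2 × C: no H
  1 × N: 2 H
  Total hydrogens = 15.
Molecular formula: C16H15NO3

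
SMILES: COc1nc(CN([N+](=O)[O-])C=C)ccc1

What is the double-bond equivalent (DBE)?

Molecular formula from the SMILES: C9H11N3O3.
DoU = (2C + 2 + N − H − X)/2 = (2·9 + 2 + 3 − 11 − 0)/2 = 12/2 = 6.
(Structurally: 1 ring(s) + 5 π bond(s) = 6.)

6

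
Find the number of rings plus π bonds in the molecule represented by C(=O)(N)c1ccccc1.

Molecular formula from the SMILES: C7H7NO.
DoU = (2C + 2 + N − H − X)/2 = (2·7 + 2 + 1 − 7 − 0)/2 = 10/2 = 5.
(Structurally: 1 ring(s) + 4 π bond(s) = 5.)

5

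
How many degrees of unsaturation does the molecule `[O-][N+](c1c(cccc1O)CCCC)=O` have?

Molecular formula from the SMILES: C10H13NO3.
DoU = (2C + 2 + N − H − X)/2 = (2·10 + 2 + 1 − 13 − 0)/2 = 10/2 = 5.
(Structurally: 1 ring(s) + 4 π bond(s) = 5.)

5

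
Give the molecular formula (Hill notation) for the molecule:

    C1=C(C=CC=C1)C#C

Heavy atoms from the SMILES: 8 C.
Implicit hydrogens by atom environment:
  5 × C (aromatic): 1 H each → 5
  1 × C: 1 H
  1 × C (aromatic): no H
  1 × C: no H
  Total hydrogens = 6.
Molecular formula: C8H6

C8H6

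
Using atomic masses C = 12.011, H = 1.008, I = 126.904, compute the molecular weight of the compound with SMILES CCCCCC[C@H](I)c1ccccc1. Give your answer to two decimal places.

Molecular formula: C13H19I.
M = 13×12.011 + 19×1.008 + 1×126.904 = 302.20 g/mol.

302.20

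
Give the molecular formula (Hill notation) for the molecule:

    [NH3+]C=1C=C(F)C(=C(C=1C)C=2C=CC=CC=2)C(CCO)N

Heavy atoms from the SMILES: 16 C, 1 F, 2 N, 1 O.
Implicit hydrogens by atom environment:
  6 × C (aromatic): 1 H each → 6
  6 × C (aromatic): no H
  2 × C: 2 H each → 4
  1 × C: 3 H
  1 × C: 1 H
  1 × F: no H
  1 × N (charge +1): 3 H
  1 × N: 2 H
  1 × O: 1 H
  Total hydrogens = 20.
Net charge +1.
Molecular formula: C16H20FN2O+

C16H20FN2O+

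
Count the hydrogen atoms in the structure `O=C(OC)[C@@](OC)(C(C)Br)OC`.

13

Hydrogens are implicit in SMILES; fill each atom to its normal valence:
  4 × C: 3 H each → 12
  4 × O: no H
  2 × C: no H
  1 × Br: no H
  1 × C: 1 H
  Total hydrogens = 13.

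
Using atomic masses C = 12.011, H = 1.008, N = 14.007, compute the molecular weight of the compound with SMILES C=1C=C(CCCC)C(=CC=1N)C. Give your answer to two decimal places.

163.26

Molecular formula: C11H17N.
M = 11×12.011 + 17×1.008 + 1×14.007 = 163.26 g/mol.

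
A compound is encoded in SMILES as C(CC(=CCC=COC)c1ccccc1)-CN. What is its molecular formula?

Heavy atoms from the SMILES: 15 C, 1 N, 1 O.
Implicit hydrogens by atom environment:
  5 × C (aromatic): 1 H each → 5
  4 × C: 2 H each → 8
  3 × C: 1 H each → 3
  1 × C: 3 H
  1 × C: no H
  1 × C (aromatic): no H
  1 × N: 2 H
  1 × O: no H
  Total hydrogens = 21.
Molecular formula: C15H21NO

C15H21NO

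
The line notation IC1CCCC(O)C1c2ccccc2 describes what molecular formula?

Heavy atoms from the SMILES: 12 C, 1 I, 1 O.
Implicit hydrogens by atom environment:
  5 × C (aromatic): 1 H each → 5
  3 × C: 2 H each → 6
  3 × C: 1 H each → 3
  1 × C (aromatic): no H
  1 × I: no H
  1 × O: 1 H
  Total hydrogens = 15.
Molecular formula: C12H15IO

C12H15IO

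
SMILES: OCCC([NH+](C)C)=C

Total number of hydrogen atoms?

14

Hydrogens are implicit in SMILES; fill each atom to its normal valence:
  3 × C: 2 H each → 6
  2 × C: 3 H each → 6
  1 × C: no H
  1 × N (charge +1): 1 H
  1 × O: 1 H
  Total hydrogens = 14.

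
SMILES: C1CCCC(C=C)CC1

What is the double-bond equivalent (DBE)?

Molecular formula from the SMILES: C9H16.
DoU = (2C + 2 + N − H − X)/2 = (2·9 + 2 + 0 − 16 − 0)/2 = 4/2 = 2.
(Structurally: 1 ring(s) + 1 π bond(s) = 2.)

2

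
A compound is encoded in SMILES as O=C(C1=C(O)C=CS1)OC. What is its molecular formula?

Heavy atoms from the SMILES: 6 C, 3 O, 1 S.
Implicit hydrogens by atom environment:
  2 × C (aromatic): 1 H each → 2
  2 × C (aromatic): no H
  2 × O: no H
  1 × C: 3 H
  1 × C: no H
  1 × O: 1 H
  1 × S (aromatic): no H
  Total hydrogens = 6.
Molecular formula: C6H6O3S

C6H6O3S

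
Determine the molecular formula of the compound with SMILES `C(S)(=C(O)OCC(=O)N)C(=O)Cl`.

Heavy atoms from the SMILES: 5 C, 1 Cl, 1 N, 4 O, 1 S.
Implicit hydrogens by atom environment:
  4 × C: no H
  3 × O: no H
  1 × C: 2 H
  1 × Cl: no H
  1 × N: 2 H
  1 × O: 1 H
  1 × S: 1 H
  Total hydrogens = 6.
Molecular formula: C5H6ClNO4S

C5H6ClNO4S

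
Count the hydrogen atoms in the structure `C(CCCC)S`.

12

Hydrogens are implicit in SMILES; fill each atom to its normal valence:
  4 × C: 2 H each → 8
  1 × C: 3 H
  1 × S: 1 H
  Total hydrogens = 12.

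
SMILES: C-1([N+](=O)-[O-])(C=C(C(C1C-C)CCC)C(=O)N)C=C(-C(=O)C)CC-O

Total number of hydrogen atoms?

Hydrogens are implicit in SMILES; fill each atom to its normal valence:
  5 × C: 2 H each → 10
  5 × C: no H
  4 × C: 1 H each → 4
  3 × C: 3 H each → 9
  3 × O: no H
  1 × N: 2 H
  1 × N (charge +1): no H
  1 × O: 1 H
  1 × O (charge -1): no H
  Total hydrogens = 26.

26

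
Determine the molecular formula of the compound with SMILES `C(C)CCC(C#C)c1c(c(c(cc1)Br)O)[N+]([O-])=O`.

Heavy atoms from the SMILES: 1 Br, 13 C, 1 N, 3 O.
Implicit hydrogens by atom environment:
  4 × C (aromatic): no H
  3 × C: 2 H each → 6
  2 × C (aromatic): 1 H each → 2
  2 × C: 1 H each → 2
  1 × Br: no H
  1 × C: 3 H
  1 × C: no H
  1 × N (charge +1): no H
  1 × O: 1 H
  1 × O: no H
  1 × O (charge -1): no H
  Total hydrogens = 14.
Molecular formula: C13H14BrNO3

C13H14BrNO3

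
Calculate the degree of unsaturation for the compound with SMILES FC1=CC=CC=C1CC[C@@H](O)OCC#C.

Molecular formula from the SMILES: C12H13FO2.
DoU = (2C + 2 + N − H − X)/2 = (2·12 + 2 + 0 − 13 − 1)/2 = 12/2 = 6.
(Structurally: 1 ring(s) + 5 π bond(s) = 6.)

6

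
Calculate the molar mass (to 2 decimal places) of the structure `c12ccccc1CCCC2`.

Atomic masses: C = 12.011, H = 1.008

Molecular formula: C10H12.
M = 10×12.011 + 12×1.008 = 132.21 g/mol.

132.21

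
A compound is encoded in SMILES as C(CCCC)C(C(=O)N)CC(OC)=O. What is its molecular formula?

C10H19NO3

Heavy atoms from the SMILES: 10 C, 1 N, 3 O.
Implicit hydrogens by atom environment:
  5 × C: 2 H each → 10
  3 × O: no H
  2 × C: 3 H each → 6
  2 × C: no H
  1 × C: 1 H
  1 × N: 2 H
  Total hydrogens = 19.
Molecular formula: C10H19NO3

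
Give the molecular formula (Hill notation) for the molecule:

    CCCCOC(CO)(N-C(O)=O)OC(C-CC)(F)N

Heavy atoms from the SMILES: 11 C, 1 F, 2 N, 5 O.
Implicit hydrogens by atom environment:
  6 × C: 2 H each → 12
  3 × C: no H
  3 × O: no H
  2 × C: 3 H each → 6
  2 × O: 1 H each → 2
  1 × F: no H
  1 × N: 2 H
  1 × N: 1 H
  Total hydrogens = 23.
Molecular formula: C11H23FN2O5

C11H23FN2O5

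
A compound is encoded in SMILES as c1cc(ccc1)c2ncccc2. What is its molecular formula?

C11H9N

Heavy atoms from the SMILES: 11 C, 1 N.
Implicit hydrogens by atom environment:
  9 × C (aromatic): 1 H each → 9
  2 × C (aromatic): no H
  1 × N (aromatic): no H
  Total hydrogens = 9.
Molecular formula: C11H9N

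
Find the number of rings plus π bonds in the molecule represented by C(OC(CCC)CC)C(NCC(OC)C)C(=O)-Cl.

1

Molecular formula from the SMILES: C13H26ClNO3.
DoU = (2C + 2 + N − H − X)/2 = (2·13 + 2 + 1 − 26 − 1)/2 = 2/2 = 1.
(Structurally: 0 ring(s) + 1 π bond(s) = 1.)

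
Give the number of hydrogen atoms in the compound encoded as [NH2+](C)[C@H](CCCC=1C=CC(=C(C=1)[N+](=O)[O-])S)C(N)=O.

18

Hydrogens are implicit in SMILES; fill each atom to its normal valence:
  3 × C: 2 H each → 6
  3 × C (aromatic): 1 H each → 3
  3 × C (aromatic): no H
  2 × O: no H
  1 × C: 3 H
  1 × C: 1 H
  1 × C: no H
  1 × N (charge +1): 2 H
  1 × N: 2 H
  1 × N (charge +1): no H
  1 × O (charge -1): no H
  1 × S: 1 H
  Total hydrogens = 18.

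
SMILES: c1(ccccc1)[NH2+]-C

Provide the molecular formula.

C7H10N+

Heavy atoms from the SMILES: 7 C, 1 N.
Implicit hydrogens by atom environment:
  5 × C (aromatic): 1 H each → 5
  1 × C: 3 H
  1 × C (aromatic): no H
  1 × N (charge +1): 2 H
  Total hydrogens = 10.
Net charge +1.
Molecular formula: C7H10N+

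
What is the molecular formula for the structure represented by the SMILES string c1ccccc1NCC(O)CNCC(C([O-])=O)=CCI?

Heavy atoms from the SMILES: 14 C, 1 I, 2 N, 3 O.
Implicit hydrogens by atom environment:
  5 × C (aromatic): 1 H each → 5
  4 × C: 2 H each → 8
  2 × C: 1 H each → 2
  2 × C: no H
  2 × N: 1 H each → 2
  1 × C (aromatic): no H
  1 × I: no H
  1 × O: 1 H
  1 × O: no H
  1 × O (charge -1): no H
  Total hydrogens = 18.
Net charge -1.
Molecular formula: C14H18IN2O3-

C14H18IN2O3-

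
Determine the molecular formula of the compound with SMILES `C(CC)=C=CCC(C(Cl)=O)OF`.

C8H10ClFO2

Heavy atoms from the SMILES: 8 C, 1 Cl, 1 F, 2 O.
Implicit hydrogens by atom environment:
  3 × C: 1 H each → 3
  2 × C: 2 H each → 4
  2 × C: no H
  2 × O: no H
  1 × C: 3 H
  1 × Cl: no H
  1 × F: no H
  Total hydrogens = 10.
Molecular formula: C8H10ClFO2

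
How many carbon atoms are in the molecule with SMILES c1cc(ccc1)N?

6

The symbol for carbon appears 6 times in the SMILES. Lowercase c denotes aromatic carbon and counts toward C.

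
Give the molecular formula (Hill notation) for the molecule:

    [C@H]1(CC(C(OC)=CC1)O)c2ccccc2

Heavy atoms from the SMILES: 13 C, 2 O.
Implicit hydrogens by atom environment:
  5 × C (aromatic): 1 H each → 5
  3 × C: 1 H each → 3
  2 × C: 2 H each → 4
  1 × C: 3 H
  1 × C: no H
  1 × C (aromatic): no H
  1 × O: 1 H
  1 × O: no H
  Total hydrogens = 16.
Molecular formula: C13H16O2

C13H16O2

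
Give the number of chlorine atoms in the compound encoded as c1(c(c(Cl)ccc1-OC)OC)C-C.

1

The symbol for chlorine appears 1 time in the SMILES.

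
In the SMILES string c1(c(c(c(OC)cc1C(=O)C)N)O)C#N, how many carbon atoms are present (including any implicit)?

10

The symbol for carbon appears 10 times in the SMILES. Lowercase c denotes aromatic carbon and counts toward C.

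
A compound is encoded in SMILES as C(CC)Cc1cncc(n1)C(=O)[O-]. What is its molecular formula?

C9H11N2O2-

Heavy atoms from the SMILES: 9 C, 2 N, 2 O.
Implicit hydrogens by atom environment:
  3 × C: 2 H each → 6
  2 × C (aromatic): 1 H each → 2
  2 × C (aromatic): no H
  2 × N (aromatic): no H
  1 × C: 3 H
  1 × C: no H
  1 × O: no H
  1 × O (charge -1): no H
  Total hydrogens = 11.
Net charge -1.
Molecular formula: C9H11N2O2-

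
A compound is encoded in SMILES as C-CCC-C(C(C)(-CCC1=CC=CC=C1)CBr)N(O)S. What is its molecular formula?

C16H26BrNOS

Heavy atoms from the SMILES: 1 Br, 16 C, 1 N, 1 O, 1 S.
Implicit hydrogens by atom environment:
  6 × C: 2 H each → 12
  5 × C (aromatic): 1 H each → 5
  2 × C: 3 H each → 6
  1 × Br: no H
  1 × C: 1 H
  1 × C: no H
  1 × C (aromatic): no H
  1 × N: no H
  1 × O: 1 H
  1 × S: 1 H
  Total hydrogens = 26.
Molecular formula: C16H26BrNOS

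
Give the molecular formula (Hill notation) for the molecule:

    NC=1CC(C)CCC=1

C7H13N

Heavy atoms from the SMILES: 7 C, 1 N.
Implicit hydrogens by atom environment:
  3 × C: 2 H each → 6
  2 × C: 1 H each → 2
  1 × C: 3 H
  1 × C: no H
  1 × N: 2 H
  Total hydrogens = 13.
Molecular formula: C7H13N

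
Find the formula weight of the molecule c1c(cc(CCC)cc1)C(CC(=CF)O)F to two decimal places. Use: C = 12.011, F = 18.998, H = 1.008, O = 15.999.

226.27

Molecular formula: C13H16F2O.
M = 13×12.011 + 2×18.998 + 16×1.008 + 1×15.999 = 226.27 g/mol.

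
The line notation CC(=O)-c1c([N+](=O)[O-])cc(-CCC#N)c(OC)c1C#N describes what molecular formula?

Heavy atoms from the SMILES: 13 C, 3 N, 4 O.
Implicit hydrogens by atom environment:
  5 × C (aromatic): no H
  3 × C: no H
  3 × O: no H
  2 × C: 3 H each → 6
  2 × C: 2 H each → 4
  2 × N: no H
  1 × C (aromatic): 1 H
  1 × N (charge +1): no H
  1 × O (charge -1): no H
  Total hydrogens = 11.
Molecular formula: C13H11N3O4

C13H11N3O4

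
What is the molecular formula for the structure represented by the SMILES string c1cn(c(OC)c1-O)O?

C5H7NO3

Heavy atoms from the SMILES: 5 C, 1 N, 3 O.
Implicit hydrogens by atom environment:
  2 × C (aromatic): 1 H each → 2
  2 × C (aromatic): no H
  2 × O: 1 H each → 2
  1 × C: 3 H
  1 × N (aromatic): no H
  1 × O: no H
  Total hydrogens = 7.
Molecular formula: C5H7NO3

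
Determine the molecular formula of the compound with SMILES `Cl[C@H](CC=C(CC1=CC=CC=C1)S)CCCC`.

C15H21ClS

Heavy atoms from the SMILES: 15 C, 1 Cl, 1 S.
Implicit hydrogens by atom environment:
  5 × C: 2 H each → 10
  5 × C (aromatic): 1 H each → 5
  2 × C: 1 H each → 2
  1 × C: 3 H
  1 × C: no H
  1 × C (aromatic): no H
  1 × Cl: no H
  1 × S: 1 H
  Total hydrogens = 21.
Molecular formula: C15H21ClS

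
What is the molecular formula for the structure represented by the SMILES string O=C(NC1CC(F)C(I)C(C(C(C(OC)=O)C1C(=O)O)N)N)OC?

C13H21FIN3O6

Heavy atoms from the SMILES: 13 C, 1 F, 1 I, 3 N, 6 O.
Implicit hydrogens by atom environment:
  7 × C: 1 H each → 7
  5 × O: no H
  3 × C: no H
  2 × C: 3 H each → 6
  2 × N: 2 H each → 4
  1 × C: 2 H
  1 × F: no H
  1 × I: no H
  1 × N: 1 H
  1 × O: 1 H
  Total hydrogens = 21.
Molecular formula: C13H21FIN3O6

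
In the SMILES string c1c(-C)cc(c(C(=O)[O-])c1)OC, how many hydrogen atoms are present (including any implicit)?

9

Hydrogens are implicit in SMILES; fill each atom to its normal valence:
  3 × C (aromatic): 1 H each → 3
  3 × C (aromatic): no H
  2 × C: 3 H each → 6
  2 × O: no H
  1 × C: no H
  1 × O (charge -1): no H
  Total hydrogens = 9.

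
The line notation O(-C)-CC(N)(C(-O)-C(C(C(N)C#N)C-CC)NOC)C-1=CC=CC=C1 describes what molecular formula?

C18H30N4O3

Heavy atoms from the SMILES: 18 C, 4 N, 3 O.
Implicit hydrogens by atom environment:
  5 × C (aromatic): 1 H each → 5
  4 × C: 1 H each → 4
  3 × C: 3 H each → 9
  3 × C: 2 H each → 6
  2 × C: no H
  2 × N: 2 H each → 4
  2 × O: no H
  1 × C (aromatic): no H
  1 × N: 1 H
  1 × N: no H
  1 × O: 1 H
  Total hydrogens = 30.
Molecular formula: C18H30N4O3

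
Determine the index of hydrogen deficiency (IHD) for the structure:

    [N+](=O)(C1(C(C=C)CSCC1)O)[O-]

Molecular formula from the SMILES: C7H11NO3S.
DoU = (2C + 2 + N − H − X)/2 = (2·7 + 2 + 1 − 11 − 0)/2 = 6/2 = 3.
(Structurally: 1 ring(s) + 2 π bond(s) = 3.)

3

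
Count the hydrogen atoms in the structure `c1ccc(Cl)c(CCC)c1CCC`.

Hydrogens are implicit in SMILES; fill each atom to its normal valence:
  4 × C: 2 H each → 8
  3 × C (aromatic): 1 H each → 3
  3 × C (aromatic): no H
  2 × C: 3 H each → 6
  1 × Cl: no H
  Total hydrogens = 17.

17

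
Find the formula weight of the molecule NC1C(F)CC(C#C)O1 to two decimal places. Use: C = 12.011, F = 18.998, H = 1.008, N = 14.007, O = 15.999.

Molecular formula: C6H8FNO.
M = 6×12.011 + 1×18.998 + 8×1.008 + 1×14.007 + 1×15.999 = 129.13 g/mol.

129.13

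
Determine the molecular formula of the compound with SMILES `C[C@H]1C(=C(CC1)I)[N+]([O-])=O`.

C6H8INO2

Heavy atoms from the SMILES: 6 C, 1 I, 1 N, 2 O.
Implicit hydrogens by atom environment:
  2 × C: 2 H each → 4
  2 × C: no H
  1 × C: 3 H
  1 × C: 1 H
  1 × I: no H
  1 × N (charge +1): no H
  1 × O: no H
  1 × O (charge -1): no H
  Total hydrogens = 8.
Molecular formula: C6H8INO2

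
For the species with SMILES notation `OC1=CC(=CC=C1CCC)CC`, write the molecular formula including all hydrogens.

Heavy atoms from the SMILES: 11 C, 1 O.
Implicit hydrogens by atom environment:
  3 × C: 2 H each → 6
  3 × C (aromatic): 1 H each → 3
  3 × C (aromatic): no H
  2 × C: 3 H each → 6
  1 × O: 1 H
  Total hydrogens = 16.
Molecular formula: C11H16O

C11H16O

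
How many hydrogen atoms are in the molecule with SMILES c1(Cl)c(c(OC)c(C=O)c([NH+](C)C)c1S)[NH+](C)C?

Hydrogens are implicit in SMILES; fill each atom to its normal valence:
  6 × C (aromatic): no H
  5 × C: 3 H each → 15
  2 × N (charge +1): 1 H each → 2
  2 × O: no H
  1 × C: 1 H
  1 × Cl: no H
  1 × S: 1 H
  Total hydrogens = 19.

19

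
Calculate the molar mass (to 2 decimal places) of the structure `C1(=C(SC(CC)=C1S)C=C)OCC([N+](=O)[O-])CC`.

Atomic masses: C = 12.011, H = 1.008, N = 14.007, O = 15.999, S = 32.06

287.39

Molecular formula: C12H17NO3S2.
M = 12×12.011 + 17×1.008 + 1×14.007 + 3×15.999 + 2×32.06 = 287.39 g/mol.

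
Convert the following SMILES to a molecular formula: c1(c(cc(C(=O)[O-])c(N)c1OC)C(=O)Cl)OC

Heavy atoms from the SMILES: 10 C, 1 Cl, 1 N, 5 O.
Implicit hydrogens by atom environment:
  5 × C (aromatic): no H
  4 × O: no H
  2 × C: 3 H each → 6
  2 × C: no H
  1 × C (aromatic): 1 H
  1 × Cl: no H
  1 × N: 2 H
  1 × O (charge -1): no H
  Total hydrogens = 9.
Net charge -1.
Molecular formula: C10H9ClNO5-

C10H9ClNO5-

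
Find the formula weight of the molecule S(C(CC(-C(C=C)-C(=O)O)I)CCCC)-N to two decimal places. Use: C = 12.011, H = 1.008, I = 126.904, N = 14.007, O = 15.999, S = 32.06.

357.25

Molecular formula: C11H20INO2S.
M = 11×12.011 + 20×1.008 + 1×126.904 + 1×14.007 + 2×15.999 + 1×32.06 = 357.25 g/mol.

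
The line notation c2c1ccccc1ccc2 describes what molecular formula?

C10H8

Heavy atoms from the SMILES: 10 C.
Implicit hydrogens by atom environment:
  8 × C (aromatic): 1 H each → 8
  2 × C (aromatic): no H
  Total hydrogens = 8.
Molecular formula: C10H8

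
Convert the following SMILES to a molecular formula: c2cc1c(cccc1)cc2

Heavy atoms from the SMILES: 10 C.
Implicit hydrogens by atom environment:
  8 × C (aromatic): 1 H each → 8
  2 × C (aromatic): no H
  Total hydrogens = 8.
Molecular formula: C10H8

C10H8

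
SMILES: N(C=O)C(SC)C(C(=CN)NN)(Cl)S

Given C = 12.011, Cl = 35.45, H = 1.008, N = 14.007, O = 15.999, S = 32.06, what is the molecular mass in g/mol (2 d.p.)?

Molecular formula: C6H13ClN4OS2.
M = 6×12.011 + 1×35.45 + 13×1.008 + 4×14.007 + 1×15.999 + 2×32.06 = 256.77 g/mol.

256.77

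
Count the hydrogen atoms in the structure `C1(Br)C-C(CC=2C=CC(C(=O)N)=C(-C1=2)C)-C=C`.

16

Hydrogens are implicit in SMILES; fill each atom to its normal valence:
  4 × C (aromatic): no H
  3 × C: 2 H each → 6
  3 × C: 1 H each → 3
  2 × C (aromatic): 1 H each → 2
  1 × Br: no H
  1 × C: 3 H
  1 × C: no H
  1 × N: 2 H
  1 × O: no H
  Total hydrogens = 16.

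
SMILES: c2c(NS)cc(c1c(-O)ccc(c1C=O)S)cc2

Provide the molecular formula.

Heavy atoms from the SMILES: 13 C, 1 N, 2 O, 2 S.
Implicit hydrogens by atom environment:
  6 × C (aromatic): 1 H each → 6
  6 × C (aromatic): no H
  2 × S: 1 H each → 2
  1 × C: 1 H
  1 × N: 1 H
  1 × O: 1 H
  1 × O: no H
  Total hydrogens = 11.
Molecular formula: C13H11NO2S2

C13H11NO2S2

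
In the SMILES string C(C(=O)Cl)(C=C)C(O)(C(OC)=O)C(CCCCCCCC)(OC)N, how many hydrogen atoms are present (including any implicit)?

Hydrogens are implicit in SMILES; fill each atom to its normal valence:
  8 × C: 2 H each → 16
  4 × C: no H
  4 × O: no H
  3 × C: 3 H each → 9
  2 × C: 1 H each → 2
  1 × Cl: no H
  1 × N: 2 H
  1 × O: 1 H
  Total hydrogens = 30.

30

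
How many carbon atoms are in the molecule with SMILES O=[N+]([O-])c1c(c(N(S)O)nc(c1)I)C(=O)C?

7

The symbol for carbon appears 7 times in the SMILES. Lowercase c denotes aromatic carbon and counts toward C.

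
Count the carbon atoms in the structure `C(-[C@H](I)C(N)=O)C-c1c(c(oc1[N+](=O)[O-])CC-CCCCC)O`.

The symbol for carbon appears 15 times in the SMILES. Lowercase c denotes aromatic carbon and counts toward C.

15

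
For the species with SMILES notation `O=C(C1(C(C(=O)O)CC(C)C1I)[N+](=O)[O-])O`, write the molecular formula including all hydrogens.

Heavy atoms from the SMILES: 8 C, 1 I, 1 N, 6 O.
Implicit hydrogens by atom environment:
  3 × C: 1 H each → 3
  3 × C: no H
  3 × O: no H
  2 × O: 1 H each → 2
  1 × C: 3 H
  1 × C: 2 H
  1 × I: no H
  1 × N (charge +1): no H
  1 × O (charge -1): no H
  Total hydrogens = 10.
Molecular formula: C8H10INO6

C8H10INO6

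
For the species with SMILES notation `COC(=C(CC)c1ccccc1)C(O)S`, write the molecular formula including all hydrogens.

C12H16O2S

Heavy atoms from the SMILES: 12 C, 2 O, 1 S.
Implicit hydrogens by atom environment:
  5 × C (aromatic): 1 H each → 5
  2 × C: 3 H each → 6
  2 × C: no H
  1 × C: 2 H
  1 × C: 1 H
  1 × C (aromatic): no H
  1 × O: 1 H
  1 × O: no H
  1 × S: 1 H
  Total hydrogens = 16.
Molecular formula: C12H16O2S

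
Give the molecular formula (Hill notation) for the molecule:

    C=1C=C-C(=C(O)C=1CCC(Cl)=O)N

C9H10ClNO2

Heavy atoms from the SMILES: 9 C, 1 Cl, 1 N, 2 O.
Implicit hydrogens by atom environment:
  3 × C (aromatic): 1 H each → 3
  3 × C (aromatic): no H
  2 × C: 2 H each → 4
  1 × C: no H
  1 × Cl: no H
  1 × N: 2 H
  1 × O: 1 H
  1 × O: no H
  Total hydrogens = 10.
Molecular formula: C9H10ClNO2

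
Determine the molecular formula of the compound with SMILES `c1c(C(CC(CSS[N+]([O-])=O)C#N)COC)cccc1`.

Heavy atoms from the SMILES: 13 C, 2 N, 3 O, 2 S.
Implicit hydrogens by atom environment:
  5 × C (aromatic): 1 H each → 5
  3 × C: 2 H each → 6
  2 × C: 1 H each → 2
  2 × O: no H
  2 × S: no H
  1 × C: 3 H
  1 × C: no H
  1 × C (aromatic): no H
  1 × N (charge +1): no H
  1 × N: no H
  1 × O (charge -1): no H
  Total hydrogens = 16.
Molecular formula: C13H16N2O3S2

C13H16N2O3S2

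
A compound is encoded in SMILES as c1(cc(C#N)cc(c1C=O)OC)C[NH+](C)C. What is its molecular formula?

Heavy atoms from the SMILES: 12 C, 2 N, 2 O.
Implicit hydrogens by atom environment:
  4 × C (aromatic): no H
  3 × C: 3 H each → 9
  2 × C (aromatic): 1 H each → 2
  2 × O: no H
  1 × C: 2 H
  1 × C: 1 H
  1 × C: no H
  1 × N (charge +1): 1 H
  1 × N: no H
  Total hydrogens = 15.
Net charge +1.
Molecular formula: C12H15N2O2+

C12H15N2O2+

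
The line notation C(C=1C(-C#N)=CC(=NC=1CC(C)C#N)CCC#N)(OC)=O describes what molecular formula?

C15H14N4O2

Heavy atoms from the SMILES: 15 C, 4 N, 2 O.
Implicit hydrogens by atom environment:
  4 × C (aromatic): no H
  4 × C: no H
  3 × C: 2 H each → 6
  3 × N: no H
  2 × C: 3 H each → 6
  2 × O: no H
  1 × C (aromatic): 1 H
  1 × C: 1 H
  1 × N (aromatic): no H
  Total hydrogens = 14.
Molecular formula: C15H14N4O2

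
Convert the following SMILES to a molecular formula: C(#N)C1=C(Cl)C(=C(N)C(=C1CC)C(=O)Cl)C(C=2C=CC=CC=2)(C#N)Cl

Heavy atoms from the SMILES: 18 C, 3 Cl, 3 N, 1 O.
Implicit hydrogens by atom environment:
  7 × C (aromatic): no H
  5 × C (aromatic): 1 H each → 5
  4 × C: no H
  3 × Cl: no H
  2 × N: no H
  1 × C: 3 H
  1 × C: 2 H
  1 × N: 2 H
  1 × O: no H
  Total hydrogens = 12.
Molecular formula: C18H12Cl3N3O

C18H12Cl3N3O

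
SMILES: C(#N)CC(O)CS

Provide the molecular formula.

Heavy atoms from the SMILES: 4 C, 1 N, 1 O, 1 S.
Implicit hydrogens by atom environment:
  2 × C: 2 H each → 4
  1 × C: 1 H
  1 × C: no H
  1 × N: no H
  1 × O: 1 H
  1 × S: 1 H
  Total hydrogens = 7.
Molecular formula: C4H7NOS

C4H7NOS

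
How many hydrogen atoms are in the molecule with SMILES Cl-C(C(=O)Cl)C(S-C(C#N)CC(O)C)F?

Hydrogens are implicit in SMILES; fill each atom to its normal valence:
  4 × C: 1 H each → 4
  2 × C: no H
  2 × Cl: no H
  1 × C: 3 H
  1 × C: 2 H
  1 × F: no H
  1 × N: no H
  1 × O: 1 H
  1 × O: no H
  1 × S: no H
  Total hydrogens = 10.

10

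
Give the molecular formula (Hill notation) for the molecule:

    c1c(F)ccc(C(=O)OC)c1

C8H7FO2

Heavy atoms from the SMILES: 8 C, 1 F, 2 O.
Implicit hydrogens by atom environment:
  4 × C (aromatic): 1 H each → 4
  2 × C (aromatic): no H
  2 × O: no H
  1 × C: 3 H
  1 × C: no H
  1 × F: no H
  Total hydrogens = 7.
Molecular formula: C8H7FO2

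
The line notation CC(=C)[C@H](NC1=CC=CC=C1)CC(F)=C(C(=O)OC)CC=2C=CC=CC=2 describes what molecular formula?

Heavy atoms from the SMILES: 22 C, 1 F, 1 N, 2 O.
Implicit hydrogens by atom environment:
  10 × C (aromatic): 1 H each → 10
  4 × C: no H
  3 × C: 2 H each → 6
  2 × C: 3 H each → 6
  2 × C (aromatic): no H
  2 × O: no H
  1 × C: 1 H
  1 × F: no H
  1 × N: 1 H
  Total hydrogens = 24.
Molecular formula: C22H24FNO2

C22H24FNO2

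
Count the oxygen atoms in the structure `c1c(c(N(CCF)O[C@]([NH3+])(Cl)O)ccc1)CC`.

The symbol for oxygen appears 2 times in the SMILES.

2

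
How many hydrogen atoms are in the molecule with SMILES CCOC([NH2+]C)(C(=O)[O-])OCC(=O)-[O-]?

12

Hydrogens are implicit in SMILES; fill each atom to its normal valence:
  4 × O: no H
  3 × C: no H
  2 × C: 3 H each → 6
  2 × C: 2 H each → 4
  2 × O (charge -1): no H
  1 × N (charge +1): 2 H
  Total hydrogens = 12.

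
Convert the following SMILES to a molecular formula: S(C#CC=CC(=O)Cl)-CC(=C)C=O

C9H7ClO2S

Heavy atoms from the SMILES: 9 C, 1 Cl, 2 O, 1 S.
Implicit hydrogens by atom environment:
  4 × C: no H
  3 × C: 1 H each → 3
  2 × C: 2 H each → 4
  2 × O: no H
  1 × Cl: no H
  1 × S: no H
  Total hydrogens = 7.
Molecular formula: C9H7ClO2S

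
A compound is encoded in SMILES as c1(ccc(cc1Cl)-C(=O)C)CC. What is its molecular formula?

C10H11ClO

Heavy atoms from the SMILES: 10 C, 1 Cl, 1 O.
Implicit hydrogens by atom environment:
  3 × C (aromatic): 1 H each → 3
  3 × C (aromatic): no H
  2 × C: 3 H each → 6
  1 × C: 2 H
  1 × C: no H
  1 × Cl: no H
  1 × O: no H
  Total hydrogens = 11.
Molecular formula: C10H11ClO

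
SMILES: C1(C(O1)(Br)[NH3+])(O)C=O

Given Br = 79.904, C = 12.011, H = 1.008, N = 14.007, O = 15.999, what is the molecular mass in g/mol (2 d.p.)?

Molecular formula: C3H5BrNO3+.
M = 1×79.904 + 3×12.011 + 5×1.008 + 1×14.007 + 3×15.999 = 182.98 g/mol.

182.98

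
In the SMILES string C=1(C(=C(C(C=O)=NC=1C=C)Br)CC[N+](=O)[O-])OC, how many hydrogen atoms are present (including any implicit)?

Hydrogens are implicit in SMILES; fill each atom to its normal valence:
  5 × C (aromatic): no H
  3 × C: 2 H each → 6
  3 × O: no H
  2 × C: 1 H each → 2
  1 × Br: no H
  1 × C: 3 H
  1 × N (aromatic): no H
  1 × N (charge +1): no H
  1 × O (charge -1): no H
  Total hydrogens = 11.

11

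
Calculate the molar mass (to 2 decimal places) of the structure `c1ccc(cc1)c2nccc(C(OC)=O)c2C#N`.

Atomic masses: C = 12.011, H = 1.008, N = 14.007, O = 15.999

238.25

Molecular formula: C14H10N2O2.
M = 14×12.011 + 10×1.008 + 2×14.007 + 2×15.999 = 238.25 g/mol.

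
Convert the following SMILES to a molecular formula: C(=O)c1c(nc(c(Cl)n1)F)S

C5H2ClFN2OS

Heavy atoms from the SMILES: 5 C, 1 Cl, 1 F, 2 N, 1 O, 1 S.
Implicit hydrogens by atom environment:
  4 × C (aromatic): no H
  2 × N (aromatic): no H
  1 × C: 1 H
  1 × Cl: no H
  1 × F: no H
  1 × O: no H
  1 × S: 1 H
  Total hydrogens = 2.
Molecular formula: C5H2ClFN2OS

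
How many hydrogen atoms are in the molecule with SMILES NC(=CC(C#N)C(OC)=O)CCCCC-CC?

Hydrogens are implicit in SMILES; fill each atom to its normal valence:
  6 × C: 2 H each → 12
  3 × C: no H
  2 × C: 3 H each → 6
  2 × C: 1 H each → 2
  2 × O: no H
  1 × N: 2 H
  1 × N: no H
  Total hydrogens = 22.

22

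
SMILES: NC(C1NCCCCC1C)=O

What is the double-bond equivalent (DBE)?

2

Molecular formula from the SMILES: C8H16N2O.
DoU = (2C + 2 + N − H − X)/2 = (2·8 + 2 + 2 − 16 − 0)/2 = 4/2 = 2.
(Structurally: 1 ring(s) + 1 π bond(s) = 2.)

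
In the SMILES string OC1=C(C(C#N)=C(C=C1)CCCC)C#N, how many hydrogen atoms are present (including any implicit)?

Hydrogens are implicit in SMILES; fill each atom to its normal valence:
  4 × C (aromatic): no H
  3 × C: 2 H each → 6
  2 × C (aromatic): 1 H each → 2
  2 × C: no H
  2 × N: no H
  1 × C: 3 H
  1 × O: 1 H
  Total hydrogens = 12.

12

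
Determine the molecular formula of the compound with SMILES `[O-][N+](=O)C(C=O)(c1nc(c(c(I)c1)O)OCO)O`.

C8H7IN2O7

Heavy atoms from the SMILES: 8 C, 1 I, 2 N, 7 O.
Implicit hydrogens by atom environment:
  4 × C (aromatic): no H
  3 × O: 1 H each → 3
  3 × O: no H
  1 × C: 2 H
  1 × C (aromatic): 1 H
  1 × C: 1 H
  1 × C: no H
  1 × I: no H
  1 × N (aromatic): no H
  1 × N (charge +1): no H
  1 × O (charge -1): no H
  Total hydrogens = 7.
Molecular formula: C8H7IN2O7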